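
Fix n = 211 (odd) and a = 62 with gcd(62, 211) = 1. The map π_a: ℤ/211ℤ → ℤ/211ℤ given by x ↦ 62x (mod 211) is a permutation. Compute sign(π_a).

+1

Trace 43: π^k(43) = [43, 134, 79, 45, 47, 171, 52] for k=0..6.
π_62 has 3 disjoint cycles with lengths [105, 105, 1] on {0,…,210}.
3 cycles on 211: each ℓ→(−1)^(ℓ−1), product (−1)^208 = +1.
Check: (62/211) = +1 by Zolotarev.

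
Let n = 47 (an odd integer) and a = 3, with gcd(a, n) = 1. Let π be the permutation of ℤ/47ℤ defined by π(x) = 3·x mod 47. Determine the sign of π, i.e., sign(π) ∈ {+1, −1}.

+1

Start at x=9: 9 → 27 → 34 → 8 → 24 → 25 → 28 → … (one orbit).
Decompose π into cycles: lengths [23, 23, 1] (3 cycles, including the fixed point 0).
sign(π) = (−1)^{n − #cycles} = (−1)^{47−3} = (−1)^44 = +1.
Via Zolotarev, sign(π_{3}) = (3|47) = +1.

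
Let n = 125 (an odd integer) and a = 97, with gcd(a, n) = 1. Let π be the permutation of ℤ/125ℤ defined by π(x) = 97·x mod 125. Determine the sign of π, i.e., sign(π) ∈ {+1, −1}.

-1

Start at x=102: 102 → 19 → 93 → 21 → 37 → 89 → 8 → … (one orbit).
4 cycles of lengths [100, 20, 4, 1].
With 4 cycles on 125 points, sign = (−1)^{125−4} = -1.
Zolotarev: (97|125) = -1, matching the cycle-count sign.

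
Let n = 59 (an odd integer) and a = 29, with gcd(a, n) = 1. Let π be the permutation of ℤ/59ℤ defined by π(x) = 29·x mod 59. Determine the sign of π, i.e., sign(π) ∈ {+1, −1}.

+1

Trace 41: π^k(41) = [41, 9, 25, 17, 21, 19, 20] for k=0..6.
Cycle lengths of π_29 on ℤ/59ℤ: [29, 29, 1]; 3 cycles in total.
sign(π) = (−1)^{n − #cycles} = (−1)^{59−3} = (−1)^56 = +1.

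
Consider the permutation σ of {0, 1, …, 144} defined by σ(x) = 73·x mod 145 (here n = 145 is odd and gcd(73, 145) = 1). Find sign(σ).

Orbit of 137 under x↦73x: [137, 141, 143, 144, 72, 36, 18]… (length divides ord_145(73)).
Decompose π into cycles: lengths [28, 28, 28, 28, 28, 4, 1] (7 cycles, including the fixed point 0).
7 cycles on 145: each ℓ→(−1)^(ℓ−1), product (−1)^138 = +1.
(73|145)_J = +1 (Zolotarev's lemma cross-check).

+1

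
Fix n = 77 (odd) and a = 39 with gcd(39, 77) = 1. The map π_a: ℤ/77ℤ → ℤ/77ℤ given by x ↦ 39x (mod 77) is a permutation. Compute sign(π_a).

-1

Start at x=18: 18 → 9 → 43 → 60 → 30 → 15 → 46 → … (one orbit).
Cycle lengths of π_39 on ℤ/77ℤ: [30, 30, 10, 3, 3, 1]; 6 cycles in total.
n − c = 77 − 6 = 71; sign = (−1)^71 = -1.
Check: (39/77) = -1 by Zolotarev.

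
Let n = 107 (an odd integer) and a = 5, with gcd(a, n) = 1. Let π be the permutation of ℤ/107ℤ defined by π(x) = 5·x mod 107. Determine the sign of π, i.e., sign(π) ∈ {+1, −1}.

Orbit of 97 under x↦5x: [97, 57, 71, 34, 63, 101, 77]… (length divides ord_107(5)).
2 cycles of lengths [106, 1].
With 2 cycles on 107 points, sign = (−1)^{107−2} = -1.
Zolotarev: (5|107) = -1, matching the cycle-count sign.

-1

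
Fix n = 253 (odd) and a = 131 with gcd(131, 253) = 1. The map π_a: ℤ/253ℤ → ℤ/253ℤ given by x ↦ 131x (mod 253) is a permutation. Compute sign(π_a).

Trace 177: π^k(177) = [177, 164, 232, 32, 144, 142, 133] for k=0..6.
18 cycles of lengths [22, 22, 22, 22, 22, 22, 22, 22, 22, 22, 11, 11, 2, 2, 2, 2, 2, 1].
n − c = 253 − 18 = 235; sign = (−1)^235 = -1.
(131|253)_J = -1 (Zolotarev's lemma cross-check).

-1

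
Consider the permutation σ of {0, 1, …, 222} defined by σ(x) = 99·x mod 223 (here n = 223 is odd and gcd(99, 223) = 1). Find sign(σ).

-1

Start at x=13: 13 → 172 → 80 → 115 → 12 → 73 → 91 → … (one orbit).
Cycle lengths of π_99 on ℤ/223ℤ: [222, 1]; 2 cycles in total.
Σ(ℓ_i−1) = 223−2 = 221; sign = (−1)^221 = -1.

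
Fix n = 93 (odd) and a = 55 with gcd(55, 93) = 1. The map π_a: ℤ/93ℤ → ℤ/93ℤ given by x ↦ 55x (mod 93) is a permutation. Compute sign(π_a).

Trace 16: π^k(16) = [16, 43, 40, 61, 7, 13, 64] for k=0..6.
π_55 has 6 disjoint cycles with lengths [30, 30, 30, 1, 1, 1] on {0,…,92}.
sign(π) = (−1)^{n − #cycles} = (−1)^{93−6} = (−1)^87 = -1.
Zolotarev: (55|93) = -1, matching the cycle-count sign.

-1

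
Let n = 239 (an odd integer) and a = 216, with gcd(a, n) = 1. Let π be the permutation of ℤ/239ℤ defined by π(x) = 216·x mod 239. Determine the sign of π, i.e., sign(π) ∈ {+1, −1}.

Trace 22: π^k(22) = [22, 211, 166, 6, 101, 67, 132] for k=0..6.
Cycle lengths of π_216 on ℤ/239ℤ: [17, 17, 17, 17, 17, 17, 17, 17, 17, 17, 17, 17, 17, 17, 1]; 15 cycles in total.
sign(π) = (−1)^{n − #cycles} = (−1)^{239−15} = (−1)^224 = +1.

+1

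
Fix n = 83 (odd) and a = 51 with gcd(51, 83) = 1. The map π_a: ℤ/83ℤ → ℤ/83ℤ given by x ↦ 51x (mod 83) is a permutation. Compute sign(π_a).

+1

Start at x=4: 4 → 38 → 29 → 68 → 65 → 78 → 77 → … (one orbit).
3 cycles of lengths [41, 41, 1].
With 3 cycles on 83 points, sign = (−1)^{83−3} = +1.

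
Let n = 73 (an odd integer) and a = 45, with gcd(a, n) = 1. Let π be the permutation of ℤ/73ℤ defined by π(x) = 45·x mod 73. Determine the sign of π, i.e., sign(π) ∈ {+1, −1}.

-1

Start at x=64: 64 → 33 → 25 → 30 → 36 → 14 → 46 → … (one orbit).
Cycle lengths of π_45 on ℤ/73ℤ: [72, 1]; 2 cycles in total.
Σ(ℓ_i−1) = 73−2 = 71; sign = (−1)^71 = -1.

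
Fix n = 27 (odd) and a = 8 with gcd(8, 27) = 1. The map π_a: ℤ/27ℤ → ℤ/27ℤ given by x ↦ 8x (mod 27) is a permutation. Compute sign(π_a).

Trace 10: π^k(10) = [10, 26, 19, 17, 1, 8] for k=0..5.
π_8 has 8 disjoint cycles with lengths [6, 6, 6, 2, 2, 2, 2, 1] on {0,…,26}.
8 cycles on 27: each ℓ→(−1)^(ℓ−1), product (−1)^19 = -1.
Via Zolotarev, sign(π_{8}) = (8|27) = -1.

-1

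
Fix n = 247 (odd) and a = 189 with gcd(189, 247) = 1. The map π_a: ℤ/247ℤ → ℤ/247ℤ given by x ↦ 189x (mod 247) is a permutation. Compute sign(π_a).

+1

Trace 172: π^k(172) = [172, 151, 134, 132, 1, 189, 153] for k=0..6.
The orbit structure of x ↦ 189x mod 247: 29 orbits of sizes [12, 12, 12, 12, 12, 12, 12, 12, 12, 12, 12, 12, 12, 12, 12, 12, 12, 12, 12, 2, 2, 2, 2, 2, 2, 2, 2, 2, 1].
Σ(ℓ_i−1) = 247−29 = 218; sign = (−1)^218 = +1.
Via Zolotarev, sign(π_{189}) = (189|247) = +1.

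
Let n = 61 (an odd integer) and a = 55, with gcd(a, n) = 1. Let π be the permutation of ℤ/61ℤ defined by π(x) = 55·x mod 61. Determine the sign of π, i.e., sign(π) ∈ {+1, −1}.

-1

Trace 36: π^k(36) = [36, 28, 15, 32, 52, 54, 42] for k=0..6.
Cycle type of π: 60 + 1; total 2 cycles.
With 2 cycles on 61 points, sign = (−1)^{61−2} = -1.
(55|61)_J = -1 (Zolotarev's lemma cross-check).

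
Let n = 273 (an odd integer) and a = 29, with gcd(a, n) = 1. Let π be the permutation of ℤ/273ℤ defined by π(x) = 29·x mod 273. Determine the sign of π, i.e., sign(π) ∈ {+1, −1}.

Start at x=113: 113 → 1 → 29 → 22 → 92 → 211 → 113 (one orbit).
Cycle type of π: 6×28 + 3×28 + 2×7 + 1×7; total 70 cycles.
70 cycles on 273: each ℓ→(−1)^(ℓ−1), product (−1)^203 = -1.
Check: (29/273) = -1 by Zolotarev.

-1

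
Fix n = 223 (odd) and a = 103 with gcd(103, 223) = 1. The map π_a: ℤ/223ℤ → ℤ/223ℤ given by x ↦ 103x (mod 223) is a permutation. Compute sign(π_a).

-1

Orbit of 28 under x↦103x: [28, 208, 16, 87, 41, 209, 119]… (length divides ord_223(103)).
The orbit structure of x ↦ 103x mod 223: 4 orbits of sizes [74, 74, 74, 1].
Σ(ℓ_i−1) = 223−4 = 219; sign = (−1)^219 = -1.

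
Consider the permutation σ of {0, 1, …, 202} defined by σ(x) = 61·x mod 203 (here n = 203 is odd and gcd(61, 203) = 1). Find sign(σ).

Orbit of 10 under x↦61x: [10, 1, 61, 67, 27, 23, 185]… (length divides ord_203(61)).
Decompose π into cycles: lengths [84, 84, 28, 6, 1] (5 cycles, including the fixed point 0).
Σ(ℓ_i−1) = 203−5 = 198; sign = (−1)^198 = +1.
Check: (61/203) = +1 by Zolotarev.

+1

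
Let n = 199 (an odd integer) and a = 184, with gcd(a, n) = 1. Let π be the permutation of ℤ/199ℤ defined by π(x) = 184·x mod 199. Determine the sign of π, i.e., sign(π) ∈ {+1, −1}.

Start at x=177: 177 → 131 → 25 → 23 → 53 → 1 → 184 → … (one orbit).
The orbit structure of x ↦ 184x mod 199: 3 orbits of sizes [99, 99, 1].
With 3 cycles on 199 points, sign = (−1)^{199−3} = +1.
The Jacobi symbol (184|199) = +1 (Zolotarev) agrees.

+1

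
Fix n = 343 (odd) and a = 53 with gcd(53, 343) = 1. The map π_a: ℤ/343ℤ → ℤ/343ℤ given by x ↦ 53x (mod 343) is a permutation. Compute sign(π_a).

Start at x=65: 65 → 15 → 109 → 289 → 225 → 263 → 219 → … (one orbit).
Cycle lengths of π_53 on ℤ/343ℤ: [147, 147, 21, 21, 3, 3, 1]; 7 cycles in total.
343 − 7 = 336 transpositions; sign(π) = (−1)^336 = +1.

+1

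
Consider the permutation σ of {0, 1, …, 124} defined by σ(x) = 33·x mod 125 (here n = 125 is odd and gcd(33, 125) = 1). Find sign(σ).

-1

Start at x=21: 21 → 68 → 119 → 52 → 91 → 3 → 99 → … (one orbit).
Cycle lengths of π_33 on ℤ/125ℤ: [100, 20, 4, 1]; 4 cycles in total.
4 cycles on 125: each ℓ→(−1)^(ℓ−1), product (−1)^121 = -1.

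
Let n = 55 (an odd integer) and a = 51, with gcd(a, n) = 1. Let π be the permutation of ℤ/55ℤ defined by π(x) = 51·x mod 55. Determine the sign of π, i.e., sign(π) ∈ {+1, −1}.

Trace 21: π^k(21) = [21, 26, 6, 31, 41, 1, 51] for k=0..6.
The orbit structure of x ↦ 51x mod 55: 10 orbits of sizes [10, 10, 10, 10, 10, 1, 1, 1, 1, 1].
sign(π) = (−1)^{n − #cycles} = (−1)^{55−10} = (−1)^45 = -1.

-1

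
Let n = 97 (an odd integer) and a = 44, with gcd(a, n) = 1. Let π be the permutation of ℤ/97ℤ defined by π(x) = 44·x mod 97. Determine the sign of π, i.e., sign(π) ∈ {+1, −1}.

Trace 18: π^k(18) = [18, 16, 25, 33, 94, 62, 12] for k=0..6.
3 cycles of lengths [48, 48, 1].
With 3 cycles on 97 points, sign = (−1)^{97−3} = +1.

+1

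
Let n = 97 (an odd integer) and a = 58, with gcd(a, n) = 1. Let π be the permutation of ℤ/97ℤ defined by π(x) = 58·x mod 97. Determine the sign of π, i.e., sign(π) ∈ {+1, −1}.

Orbit of 44 under x↦58x: [44, 30, 91, 40, 89, 21, 54]… (length divides ord_97(58)).
π_58 has 2 disjoint cycles with lengths [96, 1] on {0,…,96}.
2 cycles on 97: each ℓ→(−1)^(ℓ−1), product (−1)^95 = -1.
(58|97)_J = -1 (Zolotarev's lemma cross-check).

-1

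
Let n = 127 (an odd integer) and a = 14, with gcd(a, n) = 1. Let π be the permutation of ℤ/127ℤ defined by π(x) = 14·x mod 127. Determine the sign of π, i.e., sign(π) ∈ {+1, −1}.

Orbit of 46 under x↦14x: [46, 9, 126, 113, 58, 50, 65]… (length divides ord_127(14)).
Cycle type of π: 126 + 1; total 2 cycles.
2 cycles on 127: each ℓ→(−1)^(ℓ−1), product (−1)^125 = -1.
Via Zolotarev, sign(π_{14}) = (14|127) = -1.

-1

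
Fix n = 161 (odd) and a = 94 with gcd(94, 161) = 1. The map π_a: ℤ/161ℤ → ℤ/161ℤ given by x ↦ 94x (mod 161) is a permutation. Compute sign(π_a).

Trace 2: π^k(2) = [2, 27, 123, 131, 78, 87, 128] for k=0..6.
6 cycles of lengths [66, 66, 11, 11, 6, 1].
161 − 6 = 155 transpositions; sign(π) = (−1)^155 = -1.
(94|161)_J = -1 (Zolotarev's lemma cross-check).

-1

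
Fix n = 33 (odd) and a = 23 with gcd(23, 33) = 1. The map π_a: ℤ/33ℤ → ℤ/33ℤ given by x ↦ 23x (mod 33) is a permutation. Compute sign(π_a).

Start at x=1: 1 → 23 → 1 (one orbit).
22 cycles of lengths [2, 2, 2, 2, 2, 2, 2, 2, 2, 2, 2, 1, 1, 1, 1, 1, 1, 1, 1, 1, 1, 1].
22 cycles on 33: each ℓ→(−1)^(ℓ−1), product (−1)^11 = -1.

-1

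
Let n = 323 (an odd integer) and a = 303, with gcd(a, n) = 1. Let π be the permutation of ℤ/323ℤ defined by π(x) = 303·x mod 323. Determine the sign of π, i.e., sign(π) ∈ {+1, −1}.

+1

Start at x=305: 305 → 37 → 229 → 265 → 191 → 56 → 172 → … (one orbit).
Decompose π into cycles: lengths [16, 16, 16, 16, 16, 16, 16, 16, 16, 16, 16, 16, 16, 16, 16, 16, 16, 16, 16, 2, 2, 2, 2, 2, 2, 2, 2, 2, 1] (29 cycles, including the fixed point 0).
With 29 cycles on 323 points, sign = (−1)^{323−29} = +1.
The Jacobi symbol (303|323) = +1 (Zolotarev) agrees.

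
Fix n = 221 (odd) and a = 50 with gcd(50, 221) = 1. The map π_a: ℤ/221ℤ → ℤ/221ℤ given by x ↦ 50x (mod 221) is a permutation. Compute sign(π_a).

-1

Trace 103: π^k(103) = [103, 67, 35, 203, 205, 84, 1] for k=0..6.
The orbit structure of x ↦ 50x mod 221: 26 orbits of sizes [12, 12, 12, 12, 12, 12, 12, 12, 12, 12, 12, 12, 12, 12, 12, 12, 12, 2, 2, 2, 2, 2, 2, 2, 2, 1].
26 cycles on 221: each ℓ→(−1)^(ℓ−1), product (−1)^195 = -1.
Check: (50/221) = -1 by Zolotarev.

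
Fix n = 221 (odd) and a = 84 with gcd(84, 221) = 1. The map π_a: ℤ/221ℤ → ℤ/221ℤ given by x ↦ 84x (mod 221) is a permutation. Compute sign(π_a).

Trace 35: π^k(35) = [35, 67, 103, 33, 120, 135, 69] for k=0..6.
26 cycles of lengths [12, 12, 12, 12, 12, 12, 12, 12, 12, 12, 12, 12, 12, 12, 12, 12, 12, 2, 2, 2, 2, 2, 2, 2, 2, 1].
221 − 26 = 195 transpositions; sign(π) = (−1)^195 = -1.

-1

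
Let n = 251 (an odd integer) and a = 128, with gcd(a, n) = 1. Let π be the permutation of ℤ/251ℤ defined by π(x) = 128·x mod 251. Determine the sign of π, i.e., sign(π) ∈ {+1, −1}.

Trace 40: π^k(40) = [40, 100, 250, 123, 182, 204, 8] for k=0..6.
Decompose π into cycles: lengths [50, 50, 50, 50, 50, 1] (6 cycles, including the fixed point 0).
Σ(ℓ_i−1) = 251−6 = 245; sign = (−1)^245 = -1.
(128|251)_J = -1 (Zolotarev's lemma cross-check).

-1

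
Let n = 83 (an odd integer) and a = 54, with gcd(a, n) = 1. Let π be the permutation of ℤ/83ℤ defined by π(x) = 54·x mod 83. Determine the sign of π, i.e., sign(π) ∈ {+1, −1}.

-1

Trace 14: π^k(14) = [14, 9, 71, 16, 34, 10, 42] for k=0..6.
Decompose π into cycles: lengths [82, 1] (2 cycles, including the fixed point 0).
n − c = 83 − 2 = 81; sign = (−1)^81 = -1.
The Jacobi symbol (54|83) = -1 (Zolotarev) agrees.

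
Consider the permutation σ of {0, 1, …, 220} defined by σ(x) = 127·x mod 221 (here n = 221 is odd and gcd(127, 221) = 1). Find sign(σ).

Start at x=134: 134 → 1 → 127 → 217 → 155 → 16 → 43 → … (one orbit).
Cycle lengths of π_127 on ℤ/221ℤ: [24, 24, 24, 24, 24, 24, 24, 24, 8, 8, 6, 6, 1]; 13 cycles in total.
221 − 13 = 208 transpositions; sign(π) = (−1)^208 = +1.

+1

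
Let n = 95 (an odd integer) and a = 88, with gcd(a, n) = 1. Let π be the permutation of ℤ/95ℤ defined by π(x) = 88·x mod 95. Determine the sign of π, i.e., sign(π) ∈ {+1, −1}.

+1

Orbit of 26 under x↦88x: [26, 8, 39, 12, 11, 18, 64]… (length divides ord_95(88)).
Decompose π into cycles: lengths [12, 12, 12, 12, 12, 12, 6, 6, 6, 4, 1] (11 cycles, including the fixed point 0).
sign(π) = (−1)^{n − #cycles} = (−1)^{95−11} = (−1)^84 = +1.
Zolotarev: (88|95) = +1, matching the cycle-count sign.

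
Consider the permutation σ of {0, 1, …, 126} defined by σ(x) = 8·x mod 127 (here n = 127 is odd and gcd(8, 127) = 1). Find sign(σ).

+1

Start at x=2: 2 → 16 → 1 → 8 → 64 → 4 → 32 → 2 (one orbit).
The orbit structure of x ↦ 8x mod 127: 19 orbits of sizes [7, 7, 7, 7, 7, 7, 7, 7, 7, 7, 7, 7, 7, 7, 7, 7, 7, 7, 1].
Σ(ℓ_i−1) = 127−19 = 108; sign = (−1)^108 = +1.
Zolotarev: (8|127) = +1, matching the cycle-count sign.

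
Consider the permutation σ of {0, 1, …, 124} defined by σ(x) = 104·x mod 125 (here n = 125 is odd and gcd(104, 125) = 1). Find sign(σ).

+1

Trace 49: π^k(49) = [49, 96, 109, 86, 69, 51, 54] for k=0..6.
The orbit structure of x ↦ 104x mod 125: 7 orbits of sizes [50, 50, 10, 10, 2, 2, 1].
With 7 cycles on 125 points, sign = (−1)^{125−7} = +1.
The Jacobi symbol (104|125) = +1 (Zolotarev) agrees.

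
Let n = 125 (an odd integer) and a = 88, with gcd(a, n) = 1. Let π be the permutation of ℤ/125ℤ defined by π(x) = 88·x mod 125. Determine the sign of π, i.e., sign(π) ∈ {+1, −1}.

Orbit of 46 under x↦88x: [46, 48, 99, 87, 31, 103, 64]… (length divides ord_125(88)).
Cycle lengths of π_88 on ℤ/125ℤ: [100, 20, 4, 1]; 4 cycles in total.
n − c = 125 − 4 = 121; sign = (−1)^121 = -1.
Zolotarev: (88|125) = -1, matching the cycle-count sign.

-1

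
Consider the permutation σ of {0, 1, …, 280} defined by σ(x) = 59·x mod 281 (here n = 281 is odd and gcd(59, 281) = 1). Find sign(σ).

+1

Trace 109: π^k(109) = [109, 249, 79, 165, 181, 1, 59] for k=0..6.
The orbit structure of x ↦ 59x mod 281: 41 orbits of sizes [7, 7, 7, 7, 7, 7, 7, 7, 7, 7, 7, 7, 7, 7, 7, 7, 7, 7, 7, 7, 7, 7, 7, 7, 7, 7, 7, 7, 7, 7, 7, 7, 7, 7, 7, 7, 7, 7, 7, 7, 1].
n − c = 281 − 41 = 240; sign = (−1)^240 = +1.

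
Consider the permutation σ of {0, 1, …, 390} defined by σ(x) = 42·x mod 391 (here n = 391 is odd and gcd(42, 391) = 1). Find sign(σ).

-1

Trace 4: π^k(4) = [4, 168, 18, 365, 81, 274, 169] for k=0..6.
π_42 has 8 disjoint cycles with lengths [88, 88, 88, 88, 22, 8, 8, 1] on {0,…,390}.
With 8 cycles on 391 points, sign = (−1)^{391−8} = -1.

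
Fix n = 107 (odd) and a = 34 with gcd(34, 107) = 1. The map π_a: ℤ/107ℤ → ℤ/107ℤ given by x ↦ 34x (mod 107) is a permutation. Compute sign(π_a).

+1

Orbit of 83 under x↦34x: [83, 40, 76, 16, 9, 92, 25]… (length divides ord_107(34)).
Decompose π into cycles: lengths [53, 53, 1] (3 cycles, including the fixed point 0).
With 3 cycles on 107 points, sign = (−1)^{107−3} = +1.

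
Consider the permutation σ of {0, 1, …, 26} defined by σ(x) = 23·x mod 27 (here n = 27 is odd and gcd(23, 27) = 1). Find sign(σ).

Trace 8: π^k(8) = [8, 22, 20, 1, 23, 16, 17] for k=0..6.
4 cycles of lengths [18, 6, 2, 1].
n − c = 27 − 4 = 23; sign = (−1)^23 = -1.
Check: (23/27) = -1 by Zolotarev.

-1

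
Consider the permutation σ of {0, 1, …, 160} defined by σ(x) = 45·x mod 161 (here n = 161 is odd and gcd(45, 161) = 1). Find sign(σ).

+1

Orbit of 68 under x↦45x: [68, 1, 45, 93, 160, 116]… (length divides ord_161(45)).
Decompose π into cycles: lengths [6, 6, 6, 6, 6, 6, 6, 6, 6, 6, 6, 6, 6, 6, 6, 6, 6, 6, 6, 6, 6, 6, 6, 2, 2, 2, 2, 2, 2, 2, 2, 2, 2, 2, 1] (35 cycles, including the fixed point 0).
35 cycles on 161: each ℓ→(−1)^(ℓ−1), product (−1)^126 = +1.
Check: (45/161) = +1 by Zolotarev.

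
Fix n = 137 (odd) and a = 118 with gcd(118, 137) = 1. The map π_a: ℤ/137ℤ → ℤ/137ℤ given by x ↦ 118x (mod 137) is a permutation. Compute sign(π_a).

+1

Trace 8: π^k(8) = [8, 122, 11, 65, 135, 38, 100] for k=0..6.
π_118 has 3 disjoint cycles with lengths [68, 68, 1] on {0,…,136}.
n − c = 137 − 3 = 134; sign = (−1)^134 = +1.
Check: (118/137) = +1 by Zolotarev.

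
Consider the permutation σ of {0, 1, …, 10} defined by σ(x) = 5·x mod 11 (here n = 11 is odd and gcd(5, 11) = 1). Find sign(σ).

+1

Trace 5: π^k(5) = [5, 3, 4, 9, 1] for k=0..4.
π_5 has 3 disjoint cycles with lengths [5, 5, 1] on {0,…,10}.
11 − 3 = 8 transpositions; sign(π) = (−1)^8 = +1.
Zolotarev: (5|11) = +1, matching the cycle-count sign.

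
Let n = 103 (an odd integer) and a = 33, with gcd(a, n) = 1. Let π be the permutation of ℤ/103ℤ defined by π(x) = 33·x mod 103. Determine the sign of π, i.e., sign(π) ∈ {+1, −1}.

+1

Start at x=34: 34 → 92 → 49 → 72 → 7 → 25 → 1 → … (one orbit).
3 cycles of lengths [51, 51, 1].
Σ(ℓ_i−1) = 103−3 = 100; sign = (−1)^100 = +1.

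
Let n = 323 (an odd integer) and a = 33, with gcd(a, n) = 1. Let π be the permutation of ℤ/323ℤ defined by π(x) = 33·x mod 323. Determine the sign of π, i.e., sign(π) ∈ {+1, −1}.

-1

Trace 33: π^k(33) = [33, 120, 84, 188, 67, 273, 288] for k=0..6.
π_33 has 26 disjoint cycles with lengths [18, 18, 18, 18, 18, 18, 18, 18, 18, 18, 18, 18, 18, 18, 18, 18, 18, 2, 2, 2, 2, 2, 2, 2, 2, 1] on {0,…,322}.
323 − 26 = 297 transpositions; sign(π) = (−1)^297 = -1.
Via Zolotarev, sign(π_{33}) = (33|323) = -1.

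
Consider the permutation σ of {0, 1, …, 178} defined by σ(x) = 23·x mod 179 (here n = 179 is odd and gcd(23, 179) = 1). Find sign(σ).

Trace 22: π^k(22) = [22, 148, 3, 69, 155, 164, 13] for k=0..6.
Cycle type of π: 178 + 1; total 2 cycles.
With 2 cycles on 179 points, sign = (−1)^{179−2} = -1.
Via Zolotarev, sign(π_{23}) = (23|179) = -1.

-1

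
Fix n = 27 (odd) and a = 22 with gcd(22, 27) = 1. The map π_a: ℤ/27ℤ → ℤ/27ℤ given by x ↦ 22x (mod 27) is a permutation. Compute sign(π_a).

+1

Trace 4: π^k(4) = [4, 7, 19, 13, 16, 1, 22] for k=0..6.
7 cycles of lengths [9, 9, 3, 3, 1, 1, 1].
Σ(ℓ_i−1) = 27−7 = 20; sign = (−1)^20 = +1.
Via Zolotarev, sign(π_{22}) = (22|27) = +1.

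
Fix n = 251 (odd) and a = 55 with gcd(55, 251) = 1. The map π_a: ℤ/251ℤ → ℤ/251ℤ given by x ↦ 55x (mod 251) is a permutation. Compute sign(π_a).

-1

Start at x=110: 110 → 26 → 175 → 87 → 16 → 127 → 208 → … (one orbit).
2 cycles of lengths [250, 1].
n − c = 251 − 2 = 249; sign = (−1)^249 = -1.
(55|251)_J = -1 (Zolotarev's lemma cross-check).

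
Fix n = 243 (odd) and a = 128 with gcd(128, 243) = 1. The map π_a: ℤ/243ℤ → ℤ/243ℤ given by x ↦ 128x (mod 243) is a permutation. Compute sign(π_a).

-1

Trace 130: π^k(130) = [130, 116, 25, 41, 145, 92, 112] for k=0..6.
π_128 has 6 disjoint cycles with lengths [162, 54, 18, 6, 2, 1] on {0,…,242}.
Σ(ℓ_i−1) = 243−6 = 237; sign = (−1)^237 = -1.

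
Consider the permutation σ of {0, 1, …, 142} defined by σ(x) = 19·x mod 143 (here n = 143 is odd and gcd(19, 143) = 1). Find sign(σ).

+1

Orbit of 32 under x↦19x: [32, 36, 112, 126, 106, 12, 85]… (length divides ord_143(19)).
π_19 has 5 disjoint cycles with lengths [60, 60, 12, 10, 1] on {0,…,142}.
5 cycles on 143: each ℓ→(−1)^(ℓ−1), product (−1)^138 = +1.
Zolotarev: (19|143) = +1, matching the cycle-count sign.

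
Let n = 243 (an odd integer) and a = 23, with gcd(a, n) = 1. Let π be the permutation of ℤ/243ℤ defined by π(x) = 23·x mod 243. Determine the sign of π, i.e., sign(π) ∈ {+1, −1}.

Orbit of 109 under x↦23x: [109, 77, 70, 152, 94, 218, 154]… (length divides ord_243(23)).
6 cycles of lengths [162, 54, 18, 6, 2, 1].
243 − 6 = 237 transpositions; sign(π) = (−1)^237 = -1.

-1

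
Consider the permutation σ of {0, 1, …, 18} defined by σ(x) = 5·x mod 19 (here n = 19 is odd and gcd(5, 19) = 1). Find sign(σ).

Start at x=11: 11 → 17 → 9 → 7 → 16 → 4 → 1 → … (one orbit).
π_5 has 3 disjoint cycles with lengths [9, 9, 1] on {0,…,18}.
With 3 cycles on 19 points, sign = (−1)^{19−3} = +1.

+1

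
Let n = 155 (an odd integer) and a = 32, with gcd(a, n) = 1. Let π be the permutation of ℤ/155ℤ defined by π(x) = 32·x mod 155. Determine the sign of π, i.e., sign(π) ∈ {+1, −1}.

-1

Orbit of 94 under x↦32x: [94, 63, 1, 32]… (length divides ord_155(32)).
Decompose π into cycles: lengths [4, 4, 4, 4, 4, 4, 4, 4, 4, 4, 4, 4, 4, 4, 4, 4, 4, 4, 4, 4, 4, 4, 4, 4, 4, 4, 4, 4, 4, 4, 4, 1, 1, 1, 1, 1, 1, 1, 1, 1, 1, 1, 1, 1, 1, 1, 1, 1, 1, 1, 1, 1, 1, 1, 1, 1, 1, 1, 1, 1, 1, 1] (62 cycles, including the fixed point 0).
155 − 62 = 93 transpositions; sign(π) = (−1)^93 = -1.
Zolotarev: (32|155) = -1, matching the cycle-count sign.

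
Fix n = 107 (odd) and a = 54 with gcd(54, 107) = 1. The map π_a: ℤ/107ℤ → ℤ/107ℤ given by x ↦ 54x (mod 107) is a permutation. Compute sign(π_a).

-1

Trace 65: π^k(65) = [65, 86, 43, 75, 91, 99, 103] for k=0..6.
Cycle lengths of π_54 on ℤ/107ℤ: [106, 1]; 2 cycles in total.
n − c = 107 − 2 = 105; sign = (−1)^105 = -1.
The Jacobi symbol (54|107) = -1 (Zolotarev) agrees.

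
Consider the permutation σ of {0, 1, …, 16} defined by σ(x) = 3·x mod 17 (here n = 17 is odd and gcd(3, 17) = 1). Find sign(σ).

-1

Orbit of 5 under x↦3x: [5, 15, 11, 16, 14, 8, 7]… (length divides ord_17(3)).
Decompose π into cycles: lengths [16, 1] (2 cycles, including the fixed point 0).
sign(π) = (−1)^{n − #cycles} = (−1)^{17−2} = (−1)^15 = -1.
Check: (3/17) = -1 by Zolotarev.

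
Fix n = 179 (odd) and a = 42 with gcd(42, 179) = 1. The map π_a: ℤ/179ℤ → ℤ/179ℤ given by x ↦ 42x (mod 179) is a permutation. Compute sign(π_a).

Trace 48: π^k(48) = [48, 47, 5, 31, 49, 89, 158] for k=0..6.
3 cycles of lengths [89, 89, 1].
n − c = 179 − 3 = 176; sign = (−1)^176 = +1.

+1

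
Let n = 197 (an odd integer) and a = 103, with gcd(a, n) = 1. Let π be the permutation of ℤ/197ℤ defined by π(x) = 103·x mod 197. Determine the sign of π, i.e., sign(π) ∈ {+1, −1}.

Start at x=126: 126 → 173 → 89 → 105 → 177 → 107 → 186 → … (one orbit).
2 cycles of lengths [196, 1].
2 cycles on 197: each ℓ→(−1)^(ℓ−1), product (−1)^195 = -1.
Zolotarev: (103|197) = -1, matching the cycle-count sign.

-1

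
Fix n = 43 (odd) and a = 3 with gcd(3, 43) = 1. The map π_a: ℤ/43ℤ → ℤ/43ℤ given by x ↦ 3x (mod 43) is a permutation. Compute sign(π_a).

Start at x=40: 40 → 34 → 16 → 5 → 15 → 2 → 6 → … (one orbit).
The orbit structure of x ↦ 3x mod 43: 2 orbits of sizes [42, 1].
Σ(ℓ_i−1) = 43−2 = 41; sign = (−1)^41 = -1.
Via Zolotarev, sign(π_{3}) = (3|43) = -1.

-1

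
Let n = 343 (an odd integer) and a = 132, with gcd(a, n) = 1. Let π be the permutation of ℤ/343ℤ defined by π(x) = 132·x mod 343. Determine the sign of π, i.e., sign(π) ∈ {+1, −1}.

Start at x=176: 176 → 251 → 204 → 174 → 330 → 342 → 211 → … (one orbit).
Cycle type of π: 98×3 + 14×3 + 2×3 + 1; total 10 cycles.
sign(π) = (−1)^{n − #cycles} = (−1)^{343−10} = (−1)^333 = -1.
The Jacobi symbol (132|343) = -1 (Zolotarev) agrees.

-1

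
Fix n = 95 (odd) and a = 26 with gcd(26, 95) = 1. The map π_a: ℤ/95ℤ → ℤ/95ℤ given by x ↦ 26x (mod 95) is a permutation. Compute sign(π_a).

+1

Start at x=1: 1 → 26 → 11 → 1 (one orbit).
Cycle type of π: 3×30 + 1×5; total 35 cycles.
Σ(ℓ_i−1) = 95−35 = 60; sign = (−1)^60 = +1.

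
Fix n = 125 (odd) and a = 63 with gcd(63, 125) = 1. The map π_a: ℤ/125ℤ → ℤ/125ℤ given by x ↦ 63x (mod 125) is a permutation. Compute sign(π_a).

-1

Start at x=36: 36 → 18 → 9 → 67 → 96 → 48 → 24 → … (one orbit).
4 cycles of lengths [100, 20, 4, 1].
sign(π) = (−1)^{n − #cycles} = (−1)^{125−4} = (−1)^121 = -1.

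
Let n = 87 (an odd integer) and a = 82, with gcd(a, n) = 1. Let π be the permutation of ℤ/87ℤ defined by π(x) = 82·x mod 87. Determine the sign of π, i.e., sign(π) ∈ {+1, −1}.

+1

Trace 49: π^k(49) = [49, 16, 7, 52, 1, 82, 25] for k=0..6.
π_82 has 15 disjoint cycles with lengths [7, 7, 7, 7, 7, 7, 7, 7, 7, 7, 7, 7, 1, 1, 1] on {0,…,86}.
15 cycles on 87: each ℓ→(−1)^(ℓ−1), product (−1)^72 = +1.
Zolotarev: (82|87) = +1, matching the cycle-count sign.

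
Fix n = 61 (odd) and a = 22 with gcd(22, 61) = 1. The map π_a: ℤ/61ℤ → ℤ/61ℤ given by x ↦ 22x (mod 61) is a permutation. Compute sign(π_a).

Trace 13: π^k(13) = [13, 42, 9, 15, 25, 1, 22] for k=0..6.
Cycle lengths of π_22 on ℤ/61ℤ: [15, 15, 15, 15, 1]; 5 cycles in total.
61 − 5 = 56 transpositions; sign(π) = (−1)^56 = +1.
Via Zolotarev, sign(π_{22}) = (22|61) = +1.

+1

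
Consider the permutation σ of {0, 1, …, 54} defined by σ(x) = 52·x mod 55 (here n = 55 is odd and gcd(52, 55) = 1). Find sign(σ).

+1

Start at x=28: 28 → 26 → 32 → 14 → 13 → 16 → 7 → … (one orbit).
Cycle type of π: 20×2 + 10 + 4 + 1; total 5 cycles.
Σ(ℓ_i−1) = 55−5 = 50; sign = (−1)^50 = +1.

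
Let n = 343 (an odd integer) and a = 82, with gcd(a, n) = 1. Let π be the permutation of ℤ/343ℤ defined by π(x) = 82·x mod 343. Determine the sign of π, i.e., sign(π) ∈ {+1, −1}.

-1

Trace 176: π^k(176) = [176, 26, 74, 237, 226, 10, 134] for k=0..6.
π_82 has 4 disjoint cycles with lengths [294, 42, 6, 1] on {0,…,342}.
With 4 cycles on 343 points, sign = (−1)^{343−4} = -1.
(82|343)_J = -1 (Zolotarev's lemma cross-check).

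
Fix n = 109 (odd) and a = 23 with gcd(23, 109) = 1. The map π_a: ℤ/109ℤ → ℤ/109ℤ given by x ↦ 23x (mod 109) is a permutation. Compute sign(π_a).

-1

Start at x=66: 66 → 101 → 34 → 19 → 1 → 23 → 93 → … (one orbit).
Cycle type of π: 36×3 + 1; total 4 cycles.
n − c = 109 − 4 = 105; sign = (−1)^105 = -1.
(23|109)_J = -1 (Zolotarev's lemma cross-check).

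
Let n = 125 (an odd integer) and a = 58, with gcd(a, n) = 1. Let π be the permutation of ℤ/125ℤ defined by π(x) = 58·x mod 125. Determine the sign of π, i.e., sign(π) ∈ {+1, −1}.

Start at x=62: 62 → 96 → 68 → 69 → 2 → 116 → 103 → … (one orbit).
Cycle lengths of π_58 on ℤ/125ℤ: [100, 20, 4, 1]; 4 cycles in total.
With 4 cycles on 125 points, sign = (−1)^{125−4} = -1.
Check: (58/125) = -1 by Zolotarev.

-1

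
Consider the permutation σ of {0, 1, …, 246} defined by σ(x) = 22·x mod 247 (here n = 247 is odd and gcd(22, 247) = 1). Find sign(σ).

-1

Start at x=22: 22 → 237 → 27 → 100 → 224 → 235 → 230 → … (one orbit).
π_22 has 18 disjoint cycles with lengths [18, 18, 18, 18, 18, 18, 18, 18, 18, 18, 18, 18, 18, 3, 3, 3, 3, 1] on {0,…,246}.
247 − 18 = 229 transpositions; sign(π) = (−1)^229 = -1.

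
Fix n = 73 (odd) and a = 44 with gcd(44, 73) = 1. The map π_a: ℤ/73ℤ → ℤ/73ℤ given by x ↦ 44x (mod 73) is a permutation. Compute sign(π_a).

Orbit of 37 under x↦44x: [37, 22, 19, 33, 65, 13, 61]… (length divides ord_73(44)).
π_44 has 2 disjoint cycles with lengths [72, 1] on {0,…,72}.
Σ(ℓ_i−1) = 73−2 = 71; sign = (−1)^71 = -1.
Via Zolotarev, sign(π_{44}) = (44|73) = -1.

-1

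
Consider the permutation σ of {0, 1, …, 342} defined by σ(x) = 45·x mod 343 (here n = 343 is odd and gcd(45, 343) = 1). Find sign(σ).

Trace 67: π^k(67) = [67, 271, 190, 318, 247, 139, 81] for k=0..6.
Decompose π into cycles: lengths [294, 42, 6, 1] (4 cycles, including the fixed point 0).
sign(π) = (−1)^{n − #cycles} = (−1)^{343−4} = (−1)^339 = -1.

-1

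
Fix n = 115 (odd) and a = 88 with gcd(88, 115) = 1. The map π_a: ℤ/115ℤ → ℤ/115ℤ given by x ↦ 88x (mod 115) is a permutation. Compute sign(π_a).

Orbit of 42 under x↦88x: [42, 16, 28, 49, 57, 71, 38]… (length divides ord_115(88)).
Decompose π into cycles: lengths [44, 44, 22, 4, 1] (5 cycles, including the fixed point 0).
With 5 cycles on 115 points, sign = (−1)^{115−5} = +1.

+1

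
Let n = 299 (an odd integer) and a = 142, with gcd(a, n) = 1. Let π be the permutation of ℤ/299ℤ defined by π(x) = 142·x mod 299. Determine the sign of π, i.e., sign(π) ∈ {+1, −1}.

Orbit of 25 under x↦142x: [25, 261, 285, 105, 259, 1, 142]… (length divides ord_299(142)).
Decompose π into cycles: lengths [22, 22, 22, 22, 22, 22, 22, 22, 22, 22, 22, 22, 11, 11, 2, 2, 2, 2, 2, 2, 1] (21 cycles, including the fixed point 0).
With 21 cycles on 299 points, sign = (−1)^{299−21} = +1.
Zolotarev: (142|299) = +1, matching the cycle-count sign.

+1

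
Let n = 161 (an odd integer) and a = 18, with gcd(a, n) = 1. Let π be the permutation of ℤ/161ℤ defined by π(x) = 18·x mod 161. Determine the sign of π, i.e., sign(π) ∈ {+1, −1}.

Trace 95: π^k(95) = [95, 100, 29, 39, 58, 78, 116] for k=0..6.
π_18 has 9 disjoint cycles with lengths [33, 33, 33, 33, 11, 11, 3, 3, 1] on {0,…,160}.
sign(π) = (−1)^{n − #cycles} = (−1)^{161−9} = (−1)^152 = +1.
The Jacobi symbol (18|161) = +1 (Zolotarev) agrees.

+1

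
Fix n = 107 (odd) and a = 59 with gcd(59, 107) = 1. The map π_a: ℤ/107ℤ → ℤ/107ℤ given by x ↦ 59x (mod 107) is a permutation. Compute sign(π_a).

-1

Trace 66: π^k(66) = [66, 42, 17, 40, 6, 33, 21] for k=0..6.
2 cycles of lengths [106, 1].
107 − 2 = 105 transpositions; sign(π) = (−1)^105 = -1.
The Jacobi symbol (59|107) = -1 (Zolotarev) agrees.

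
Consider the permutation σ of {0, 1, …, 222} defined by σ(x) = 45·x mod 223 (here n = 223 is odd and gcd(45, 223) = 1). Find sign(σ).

-1

Orbit of 63 under x↦45x: [63, 159, 19, 186, 119, 3, 135]… (length divides ord_223(45)).
Cycle type of π: 222 + 1; total 2 cycles.
With 2 cycles on 223 points, sign = (−1)^{223−2} = -1.
The Jacobi symbol (45|223) = -1 (Zolotarev) agrees.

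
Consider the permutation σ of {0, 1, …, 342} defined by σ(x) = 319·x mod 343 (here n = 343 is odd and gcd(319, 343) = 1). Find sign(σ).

+1

Orbit of 93 under x↦319x: [93, 169, 60, 275, 260, 277, 212]… (length divides ord_343(319)).
π_319 has 7 disjoint cycles with lengths [147, 147, 21, 21, 3, 3, 1] on {0,…,342}.
With 7 cycles on 343 points, sign = (−1)^{343−7} = +1.
The Jacobi symbol (319|343) = +1 (Zolotarev) agrees.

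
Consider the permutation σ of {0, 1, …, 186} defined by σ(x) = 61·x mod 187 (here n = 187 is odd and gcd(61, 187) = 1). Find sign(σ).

+1

Orbit of 135 under x↦61x: [135, 7, 53, 54, 115, 96, 59]… (length divides ord_187(61)).
Cycle lengths of π_61 on ℤ/187ℤ: [80, 80, 16, 10, 1]; 5 cycles in total.
With 5 cycles on 187 points, sign = (−1)^{187−5} = +1.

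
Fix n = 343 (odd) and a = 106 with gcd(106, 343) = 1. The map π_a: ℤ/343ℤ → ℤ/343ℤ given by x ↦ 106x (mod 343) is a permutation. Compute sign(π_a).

+1

Start at x=337: 337 → 50 → 155 → 309 → 169 → 78 → 36 → … (one orbit).
19 cycles of lengths [49, 49, 49, 49, 49, 49, 7, 7, 7, 7, 7, 7, 1, 1, 1, 1, 1, 1, 1].
sign(π) = (−1)^{n − #cycles} = (−1)^{343−19} = (−1)^324 = +1.
Zolotarev: (106|343) = +1, matching the cycle-count sign.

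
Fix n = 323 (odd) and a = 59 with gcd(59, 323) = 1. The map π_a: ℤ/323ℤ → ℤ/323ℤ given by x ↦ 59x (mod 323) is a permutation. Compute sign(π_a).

Trace 94: π^k(94) = [94, 55, 15, 239, 212, 234, 240] for k=0..6.
π_59 has 8 disjoint cycles with lengths [72, 72, 72, 72, 18, 8, 8, 1] on {0,…,322}.
323 − 8 = 315 transpositions; sign(π) = (−1)^315 = -1.

-1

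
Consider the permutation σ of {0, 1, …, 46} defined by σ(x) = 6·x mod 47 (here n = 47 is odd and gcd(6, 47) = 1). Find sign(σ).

+1

Start at x=25: 25 → 9 → 7 → 42 → 17 → 8 → 1 → … (one orbit).
Decompose π into cycles: lengths [23, 23, 1] (3 cycles, including the fixed point 0).
sign(π) = (−1)^{n − #cycles} = (−1)^{47−3} = (−1)^44 = +1.
The Jacobi symbol (6|47) = +1 (Zolotarev) agrees.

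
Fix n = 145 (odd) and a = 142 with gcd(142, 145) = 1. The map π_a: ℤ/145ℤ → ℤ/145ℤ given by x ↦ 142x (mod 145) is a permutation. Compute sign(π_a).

+1

Trace 136: π^k(136) = [136, 27, 64, 98, 141, 12, 109] for k=0..6.
π_142 has 7 disjoint cycles with lengths [28, 28, 28, 28, 28, 4, 1] on {0,…,144}.
Σ(ℓ_i−1) = 145−7 = 138; sign = (−1)^138 = +1.
(142|145)_J = +1 (Zolotarev's lemma cross-check).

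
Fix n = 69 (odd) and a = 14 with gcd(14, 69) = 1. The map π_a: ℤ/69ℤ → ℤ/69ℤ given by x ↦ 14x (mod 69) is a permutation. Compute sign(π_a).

Trace 13: π^k(13) = [13, 44, 64, 68, 55, 11, 16] for k=0..6.
Cycle type of π: 22×3 + 2 + 1; total 5 cycles.
With 5 cycles on 69 points, sign = (−1)^{69−5} = +1.
Zolotarev: (14|69) = +1, matching the cycle-count sign.

+1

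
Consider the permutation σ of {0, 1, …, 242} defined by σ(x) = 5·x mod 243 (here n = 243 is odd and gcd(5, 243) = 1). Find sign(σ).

Orbit of 1 under x↦5x: [1, 5, 25, 125, 139, 209, 73]… (length divides ord_243(5)).
6 cycles of lengths [162, 54, 18, 6, 2, 1].
6 cycles on 243: each ℓ→(−1)^(ℓ−1), product (−1)^237 = -1.
The Jacobi symbol (5|243) = -1 (Zolotarev) agrees.

-1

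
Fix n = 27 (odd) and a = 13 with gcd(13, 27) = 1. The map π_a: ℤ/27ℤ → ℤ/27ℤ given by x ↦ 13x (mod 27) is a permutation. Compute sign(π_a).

Orbit of 7 under x↦13x: [7, 10, 22, 16, 19, 4, 25]… (length divides ord_27(13)).
7 cycles of lengths [9, 9, 3, 3, 1, 1, 1].
With 7 cycles on 27 points, sign = (−1)^{27−7} = +1.
(13|27)_J = +1 (Zolotarev's lemma cross-check).

+1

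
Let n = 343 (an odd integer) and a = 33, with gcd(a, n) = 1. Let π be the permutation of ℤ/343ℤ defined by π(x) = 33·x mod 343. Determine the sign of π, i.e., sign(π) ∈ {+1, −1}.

-1

Start at x=195: 195 → 261 → 38 → 225 → 222 → 123 → 286 → … (one orbit).
The orbit structure of x ↦ 33x mod 343: 4 orbits of sizes [294, 42, 6, 1].
sign(π) = (−1)^{n − #cycles} = (−1)^{343−4} = (−1)^339 = -1.
Zolotarev: (33|343) = -1, matching the cycle-count sign.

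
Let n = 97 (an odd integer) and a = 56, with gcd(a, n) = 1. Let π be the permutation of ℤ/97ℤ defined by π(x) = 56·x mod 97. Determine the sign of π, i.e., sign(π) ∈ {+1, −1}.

Orbit of 35 under x↦56x: [35, 20, 53, 58, 47, 13, 49]… (length divides ord_97(56)).
Decompose π into cycles: lengths [96, 1] (2 cycles, including the fixed point 0).
With 2 cycles on 97 points, sign = (−1)^{97−2} = -1.
Zolotarev: (56|97) = -1, matching the cycle-count sign.

-1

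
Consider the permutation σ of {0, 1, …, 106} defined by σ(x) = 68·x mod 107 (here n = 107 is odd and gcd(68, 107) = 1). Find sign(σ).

Trace 25: π^k(25) = [25, 95, 40, 45, 64, 72, 81] for k=0..6.
2 cycles of lengths [106, 1].
n − c = 107 − 2 = 105; sign = (−1)^105 = -1.
The Jacobi symbol (68|107) = -1 (Zolotarev) agrees.

-1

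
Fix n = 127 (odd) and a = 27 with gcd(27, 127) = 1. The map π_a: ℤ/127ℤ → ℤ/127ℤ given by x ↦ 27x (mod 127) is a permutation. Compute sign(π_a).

-1

Trace 27: π^k(27) = [27, 94, 125, 73, 66, 4, 108] for k=0..6.
4 cycles of lengths [42, 42, 42, 1].
sign(π) = (−1)^{n − #cycles} = (−1)^{127−4} = (−1)^123 = -1.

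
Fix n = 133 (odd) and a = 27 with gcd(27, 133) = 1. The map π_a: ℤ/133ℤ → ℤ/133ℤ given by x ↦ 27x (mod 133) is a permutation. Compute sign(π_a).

Trace 64: π^k(64) = [64, 132, 106, 69, 1, 27] for k=0..5.
25 cycles of lengths [6, 6, 6, 6, 6, 6, 6, 6, 6, 6, 6, 6, 6, 6, 6, 6, 6, 6, 6, 6, 6, 2, 2, 2, 1].
n − c = 133 − 25 = 108; sign = (−1)^108 = +1.
Check: (27/133) = +1 by Zolotarev.

+1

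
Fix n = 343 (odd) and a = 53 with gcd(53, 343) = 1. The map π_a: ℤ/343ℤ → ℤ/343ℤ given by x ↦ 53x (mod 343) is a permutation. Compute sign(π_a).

+1

Orbit of 137 under x↦53x: [137, 58, 330, 340, 184, 148, 298]… (length divides ord_343(53)).
π_53 has 7 disjoint cycles with lengths [147, 147, 21, 21, 3, 3, 1] on {0,…,342}.
With 7 cycles on 343 points, sign = (−1)^{343−7} = +1.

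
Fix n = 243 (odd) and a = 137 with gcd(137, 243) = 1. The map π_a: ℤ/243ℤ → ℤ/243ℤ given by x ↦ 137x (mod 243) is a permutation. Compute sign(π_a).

-1

Trace 127: π^k(127) = [127, 146, 76, 206, 34, 41, 28] for k=0..6.
π_137 has 6 disjoint cycles with lengths [162, 54, 18, 6, 2, 1] on {0,…,242}.
Σ(ℓ_i−1) = 243−6 = 237; sign = (−1)^237 = -1.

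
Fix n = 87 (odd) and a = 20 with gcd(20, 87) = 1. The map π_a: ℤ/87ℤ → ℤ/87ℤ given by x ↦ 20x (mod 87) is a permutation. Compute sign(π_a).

-1

Start at x=25: 25 → 65 → 82 → 74 → 1 → 20 → 52 → … (one orbit).
The orbit structure of x ↦ 20x mod 87: 10 orbits of sizes [14, 14, 14, 14, 7, 7, 7, 7, 2, 1].
87 − 10 = 77 transpositions; sign(π) = (−1)^77 = -1.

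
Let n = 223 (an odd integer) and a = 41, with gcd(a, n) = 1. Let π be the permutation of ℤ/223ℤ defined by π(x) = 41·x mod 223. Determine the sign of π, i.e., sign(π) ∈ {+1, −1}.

+1

Orbit of 28 under x↦41x: [28, 33, 15, 169, 16, 210, 136]… (length divides ord_223(41)).
π_41 has 7 disjoint cycles with lengths [37, 37, 37, 37, 37, 37, 1] on {0,…,222}.
With 7 cycles on 223 points, sign = (−1)^{223−7} = +1.
Via Zolotarev, sign(π_{41}) = (41|223) = +1.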